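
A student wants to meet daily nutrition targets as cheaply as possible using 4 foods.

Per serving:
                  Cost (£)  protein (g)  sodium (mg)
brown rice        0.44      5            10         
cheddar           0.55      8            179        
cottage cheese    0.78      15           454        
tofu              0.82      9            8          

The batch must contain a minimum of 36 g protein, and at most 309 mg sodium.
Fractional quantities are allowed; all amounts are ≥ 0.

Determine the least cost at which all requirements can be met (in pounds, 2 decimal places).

Set it up as a linear program. Let x1 = servings of brown rice, x2 = servings of cheddar, x3 = servings of cottage cheese, x4 = servings of tofu.
Minimize 0.44x1 + 0.55x2 + 0.78x3 + 0.82x4 s.t.:
  5x1 + 8x2 + 15x3 + 9x4 ≥ 36   (protein)
  10x1 + 179x2 + 454x3 + 8x4 ≤ 309   (sodium)
  x1, x2, x3, x4 ≥ 0.
The minimum-cost mix takes nothing from cheddar, tofu — only brown rice, cottage cheese. The protein and sodium requirements are met with equality.
That vertex is x1 = 5.523, x3 = 0.559.
Cost = 0.44·5.523 + 0.78·0.559 = 2.8661.

£2.87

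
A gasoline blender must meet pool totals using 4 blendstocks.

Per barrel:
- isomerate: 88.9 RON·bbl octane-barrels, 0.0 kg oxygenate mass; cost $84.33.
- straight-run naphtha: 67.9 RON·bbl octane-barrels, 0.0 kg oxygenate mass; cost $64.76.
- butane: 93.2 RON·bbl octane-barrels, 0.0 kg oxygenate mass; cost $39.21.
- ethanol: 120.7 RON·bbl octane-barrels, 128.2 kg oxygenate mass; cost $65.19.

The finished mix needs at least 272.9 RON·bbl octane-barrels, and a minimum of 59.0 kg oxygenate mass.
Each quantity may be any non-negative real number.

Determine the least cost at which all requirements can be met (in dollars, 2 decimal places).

$121.44

Treat it as an LP. Let x1 = barrels of isomerate, x2 = barrels of straight-run naphtha, x3 = barrels of butane, x4 = barrels of ethanol.
min 84.33x1 + 64.76x2 + 39.21x3 + 65.19x4 s.t.:
  88.9x1 + 67.9x2 + 93.2x3 + 120.7x4 ≥ 272.9   (octane-barrels)
  128.2x4 ≥ 59   (oxygenate mass)
  x1, x2, x3, x4 ≥ 0.
The minimum-cost mix takes nothing from isomerate, straight-run naphtha — only butane, ethanol. There the octane-barrels and oxygenate mass constraints are tight.
Solving gives x3 = 2.332, x4 = 0.4602.
Hence cost = 39.21·2.332 + 65.19·0.4602 = $121.4382.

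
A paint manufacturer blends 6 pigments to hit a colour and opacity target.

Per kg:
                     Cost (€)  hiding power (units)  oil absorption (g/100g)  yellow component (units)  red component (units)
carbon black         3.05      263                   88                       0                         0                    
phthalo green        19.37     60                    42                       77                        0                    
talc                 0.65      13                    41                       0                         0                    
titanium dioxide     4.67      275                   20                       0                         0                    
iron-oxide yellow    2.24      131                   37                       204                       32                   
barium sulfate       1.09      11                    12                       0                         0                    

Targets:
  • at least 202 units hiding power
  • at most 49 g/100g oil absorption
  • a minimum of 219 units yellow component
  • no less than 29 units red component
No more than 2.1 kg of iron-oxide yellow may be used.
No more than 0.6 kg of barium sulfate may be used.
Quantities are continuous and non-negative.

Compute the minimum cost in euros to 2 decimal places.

€3.35

Let x1 = kg of carbon black, x2 = kg of phthalo green, x3 = kg of talc, x4 = kg of titanium dioxide, x5 = kg of iron-oxide yellow, x6 = kg of barium sulfate.
Minimise 3.05x1 + 19.37x2 + 0.65x3 + 4.67x4 + 2.24x5 + 1.09x6 s.t.:
  263x1 + 60x2 + 13x3 + 275x4 + 131x5 + 11x6 ≥ 202   (hiding power)
  88x1 + 42x2 + 41x3 + 20x4 + 37x5 + 12x6 ≤ 49   (oil absorption)
  77x2 + 204x5 ≥ 219   (yellow component)
  32x5 ≥ 29   (red component)
  x5 ≤ 2.1
  x6 ≤ 0.6
  x1, x2, x3, x4, x5, x6 ≥ 0.
The cheapest feasible vertex uses only carbon black, titanium dioxide, iron-oxide yellow; phthalo green, talc, barium sulfate are not used. Binding constraints: hiding power, oil absorption, yellow component.
That vertex is x1 = 0.06993, x4 = 0.1563, x5 = 1.074.
Cost = 3.05·0.06993 + 4.67·0.1563 + 2.24·1.074 = 3.3490.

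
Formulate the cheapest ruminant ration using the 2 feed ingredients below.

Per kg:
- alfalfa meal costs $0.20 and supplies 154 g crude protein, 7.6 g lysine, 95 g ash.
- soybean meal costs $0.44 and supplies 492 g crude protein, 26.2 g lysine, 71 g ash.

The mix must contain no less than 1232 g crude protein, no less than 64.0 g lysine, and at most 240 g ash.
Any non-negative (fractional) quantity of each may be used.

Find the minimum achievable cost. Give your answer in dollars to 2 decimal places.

$1.10

Let x1 = kg of alfalfa meal, x2 = kg of soybean meal.
Minimise 0.2x1 + 0.44x2 s.t.:
  154x1 + 492x2 ≥ 1232   (crude protein)
  7.6x1 + 26.2x2 ≥ 64   (lysine)
  95x1 + 71x2 ≤ 240   (ash)
  x1, x2 ≥ 0.
The cheapest feasible vertex uses only soybean meal; alfalfa meal is not used. Binding constraint: crude protein.
So soybean meal = 2.504 kg.
Cost = 0.44·2.504 = 1.1018.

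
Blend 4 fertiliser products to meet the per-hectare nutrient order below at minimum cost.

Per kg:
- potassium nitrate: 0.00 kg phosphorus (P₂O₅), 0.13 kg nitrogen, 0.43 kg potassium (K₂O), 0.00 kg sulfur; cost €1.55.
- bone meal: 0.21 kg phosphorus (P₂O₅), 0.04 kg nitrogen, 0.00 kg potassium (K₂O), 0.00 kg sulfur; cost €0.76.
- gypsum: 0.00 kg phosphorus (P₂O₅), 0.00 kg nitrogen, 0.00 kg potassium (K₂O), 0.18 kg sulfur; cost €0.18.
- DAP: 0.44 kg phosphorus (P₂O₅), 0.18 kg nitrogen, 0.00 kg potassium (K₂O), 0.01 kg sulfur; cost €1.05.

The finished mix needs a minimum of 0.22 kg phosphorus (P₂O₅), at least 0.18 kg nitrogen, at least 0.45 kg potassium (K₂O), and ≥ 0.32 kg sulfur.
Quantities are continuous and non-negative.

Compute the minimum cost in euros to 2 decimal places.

€2.46

Let x1 = kg of potassium nitrate, x2 = kg of bone meal, x3 = kg of gypsum, x4 = kg of DAP.
min 1.55x1 + 0.76x2 + 0.18x3 + 1.05x4 subject to:
  0.21x2 + 0.44x4 ≥ 0.22   (phosphorus (P₂O₅))
  0.13x1 + 0.04x2 + 0.18x4 ≥ 0.18   (nitrogen)
  0.43x1 ≥ 0.45   (potassium (K₂O))
  0.18x3 + 0.01x4 ≥ 0.32   (sulfur)
  x1, x2, x3, x4 ≥ 0.
The minimum-cost mix takes nothing from bone meal — only potassium nitrate, gypsum, DAP. There the phosphorus (P₂O₅), potassium (K₂O), sulfur constraints are tight.
Optimal quantities: potassium nitrate = 1.047 kg, gypsum = 1.75 kg, DAP = 0.5 kg.
Cost = 1.55·1.047 + 0.18·1.75 + 1.05·0.5 = 2.4629.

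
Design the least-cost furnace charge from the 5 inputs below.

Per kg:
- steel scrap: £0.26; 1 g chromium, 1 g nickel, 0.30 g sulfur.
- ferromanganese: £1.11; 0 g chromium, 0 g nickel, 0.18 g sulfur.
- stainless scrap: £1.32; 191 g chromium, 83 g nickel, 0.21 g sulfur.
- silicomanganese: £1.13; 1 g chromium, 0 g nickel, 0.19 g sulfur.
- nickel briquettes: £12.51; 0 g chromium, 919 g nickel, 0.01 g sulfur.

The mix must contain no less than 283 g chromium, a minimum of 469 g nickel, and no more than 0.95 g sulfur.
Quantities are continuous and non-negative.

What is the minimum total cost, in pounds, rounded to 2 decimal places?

£6.67

Set it up as a linear program. Let x1 = kg of steel scrap, x2 = kg of ferromanganese, x3 = kg of stainless scrap, x4 = kg of silicomanganese, x5 = kg of nickel briquettes.
Minimize 0.26x1 + 1.11x2 + 1.32x3 + 1.13x4 + 12.51x5 s.t.:
  1x1 + 191x3 + 1x4 ≥ 283   (chromium)
  1x1 + 83x3 + 919x5 ≥ 469   (nickel)
  0.3x1 + 0.18x2 + 0.21x3 + 0.19x4 + 0.01x5 ≤ 0.95   (sulfur)
  x1, x2, x3, x4, x5 ≥ 0.
The minimum-cost mix takes nothing from steel scrap, ferromanganese, silicomanganese — only stainless scrap, nickel briquettes. The chromium and nickel requirements are met with equality.
Optimal quantities: stainless scrap = 1.482 kg, nickel briquettes = 0.3765 kg.
Total cost: 1.32·1.482 + 12.51·0.3765 = 6.6663.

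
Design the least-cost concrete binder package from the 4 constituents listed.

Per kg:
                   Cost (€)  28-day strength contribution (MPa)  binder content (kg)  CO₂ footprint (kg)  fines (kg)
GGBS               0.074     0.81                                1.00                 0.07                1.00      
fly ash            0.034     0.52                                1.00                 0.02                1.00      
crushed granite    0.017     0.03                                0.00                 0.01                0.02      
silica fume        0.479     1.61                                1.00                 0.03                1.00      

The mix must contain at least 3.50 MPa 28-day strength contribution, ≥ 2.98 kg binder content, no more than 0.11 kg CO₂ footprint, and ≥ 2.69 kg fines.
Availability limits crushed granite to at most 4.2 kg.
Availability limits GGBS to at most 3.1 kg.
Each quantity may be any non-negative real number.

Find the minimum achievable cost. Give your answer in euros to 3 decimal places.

€0.517

Let x1 = kg of GGBS, x2 = kg of fly ash, x3 = kg of crushed granite, x4 = kg of silica fume.
min 0.074x1 + 0.034x2 + 0.017x3 + 0.479x4 subject to:
  0.81x1 + 0.52x2 + 0.03x3 + 1.61x4 ≥ 3.5   (28-day strength contribution)
  1x1 + 1x2 + 1x4 ≥ 2.98   (binder content)
  0.07x1 + 0.02x2 + 0.01x3 + 0.03x4 ≤ 0.11   (CO₂ footprint)
  1x1 + 1x2 + 0.02x3 + 1x4 ≥ 2.69   (fines)
  x3 ≤ 4.2
  x1 ≤ 3.1
  x1, x2, x3, x4 ≥ 0.
The optimal basis is {fly ash, silica fume}; GGBS, crushed granite drop out. There the 28-day strength contribution and CO₂ footprint constraints are tight.
Solving gives x2 = 4.343, x4 = 0.7711.
Hence cost = 0.034·4.343 + 0.479·0.7711 = €0.51702.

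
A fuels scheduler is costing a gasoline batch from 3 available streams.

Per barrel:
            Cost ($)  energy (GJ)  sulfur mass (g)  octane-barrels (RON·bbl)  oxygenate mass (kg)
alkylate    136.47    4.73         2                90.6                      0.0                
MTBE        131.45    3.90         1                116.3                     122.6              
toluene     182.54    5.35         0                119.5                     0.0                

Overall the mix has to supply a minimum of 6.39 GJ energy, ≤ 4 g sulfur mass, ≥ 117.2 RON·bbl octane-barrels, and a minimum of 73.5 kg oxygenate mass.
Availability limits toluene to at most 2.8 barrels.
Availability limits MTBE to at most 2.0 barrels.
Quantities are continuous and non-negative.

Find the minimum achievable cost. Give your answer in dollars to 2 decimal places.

Let x1 = barrels of alkylate, x2 = barrels of MTBE, x3 = barrels of toluene.
Minimise 136.47x1 + 131.45x2 + 182.54x3 subject to:
  4.73x1 + 3.9x2 + 5.35x3 ≥ 6.39   (energy)
  2x1 + 1x2 ≤ 4   (sulfur mass)
  90.6x1 + 116.3x2 + 119.5x3 ≥ 117.2   (octane-barrels)
  122.6x2 ≥ 73.5   (oxygenate mass)
  x3 ≤ 2.8
  x2 ≤ 2
  x1, x2, x3 ≥ 0.
The minimum-cost mix takes nothing from toluene — only alkylate, MTBE. Binding constraints: energy and oxygenate mass.
Solving gives x1 = 0.85664, x2 = 0.59951.
Total cost: 136.47·0.85664 + 131.45·0.59951 = 195.7113.

$195.71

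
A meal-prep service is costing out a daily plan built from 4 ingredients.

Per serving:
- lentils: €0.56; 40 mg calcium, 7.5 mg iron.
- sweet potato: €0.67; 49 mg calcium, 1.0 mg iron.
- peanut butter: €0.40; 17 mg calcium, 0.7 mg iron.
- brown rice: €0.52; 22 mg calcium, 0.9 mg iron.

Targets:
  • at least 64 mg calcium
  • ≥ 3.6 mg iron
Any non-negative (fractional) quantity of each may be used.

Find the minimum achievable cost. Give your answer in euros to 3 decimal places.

€0.880

Treat it as an LP. Let x1 = servings of lentils, x2 = servings of sweet potato, x3 = servings of peanut butter, x4 = servings of brown rice.
Minimise 0.56x1 + 0.67x2 + 0.4x3 + 0.52x4 subject to:
  40x1 + 49x2 + 17x3 + 22x4 ≥ 64   (calcium)
  7.5x1 + 1x2 + 0.7x3 + 0.9x4 ≥ 3.6   (iron)
  x1, x2, x3, x4 ≥ 0.
The optimal basis is {lentils, sweet potato}; peanut butter, brown rice drop out. Binding constraints: calcium and iron.
So lentils = 0.3432 servings, sweet potato = 1.026 servings.
Total cost: 0.56·0.3432 + 0.67·1.026 = 0.87961.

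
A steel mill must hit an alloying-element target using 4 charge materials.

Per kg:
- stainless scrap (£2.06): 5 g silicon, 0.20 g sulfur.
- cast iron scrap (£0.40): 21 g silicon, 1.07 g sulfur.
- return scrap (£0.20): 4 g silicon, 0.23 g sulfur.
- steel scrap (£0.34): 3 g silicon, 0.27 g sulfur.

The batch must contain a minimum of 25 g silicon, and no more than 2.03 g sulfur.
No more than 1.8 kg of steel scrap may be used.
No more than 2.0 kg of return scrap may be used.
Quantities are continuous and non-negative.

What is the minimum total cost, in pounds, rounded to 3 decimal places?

This is a linear program. Let x1 = kg of stainless scrap, x2 = kg of cast iron scrap, x3 = kg of return scrap, x4 = kg of steel scrap.
min 2.06x1 + 0.4x2 + 0.2x3 + 0.34x4 s.t.:
  5x1 + 21x2 + 4x3 + 3x4 ≥ 25   (silicon)
  0.2x1 + 1.07x2 + 0.23x3 + 0.27x4 ≤ 2.03   (sulfur)
  x4 ≤ 1.8
  x3 ≤ 2
  x1, x2, x3, x4 ≥ 0.
The cheapest feasible vertex uses only cast iron scrap; stainless scrap, return scrap, steel scrap are not used. Binding constraint: silicon.
Solving gives x2 = 1.19.
Total cost: 0.4·1.19 = 0.47600.

£0.476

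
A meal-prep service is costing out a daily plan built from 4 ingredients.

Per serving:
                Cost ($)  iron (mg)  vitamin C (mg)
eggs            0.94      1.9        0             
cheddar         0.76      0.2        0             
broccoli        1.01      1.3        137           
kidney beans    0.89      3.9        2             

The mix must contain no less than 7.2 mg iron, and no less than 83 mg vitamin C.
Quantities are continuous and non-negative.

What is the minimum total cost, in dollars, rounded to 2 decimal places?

$2.06

Treat it as an LP. Let x1 = servings of eggs, x2 = servings of cheddar, x3 = servings of broccoli, x4 = servings of kidney beans.
Minimise 0.94x1 + 0.76x2 + 1.01x3 + 0.89x4 subject to:
  1.9x1 + 0.2x2 + 1.3x3 + 3.9x4 ≥ 7.2   (iron)
  137x3 + 2x4 ≥ 83   (vitamin C)
  x1, x2, x3, x4 ≥ 0.
The optimal basis is {broccoli, kidney beans}; eggs, cheddar drop out. There the iron and vitamin C constraints are tight.
That vertex is x3 = 0.5817, x4 = 1.652.
Total cost: 1.01·0.5817 + 0.89·1.652 = 2.0578.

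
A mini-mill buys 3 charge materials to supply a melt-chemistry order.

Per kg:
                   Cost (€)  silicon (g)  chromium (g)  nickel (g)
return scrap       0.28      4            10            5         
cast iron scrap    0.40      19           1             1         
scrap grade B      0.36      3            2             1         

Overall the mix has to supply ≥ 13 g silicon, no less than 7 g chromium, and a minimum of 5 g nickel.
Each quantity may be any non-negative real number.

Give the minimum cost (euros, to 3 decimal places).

€0.450

Let x1 = kg of return scrap, x2 = kg of cast iron scrap, x3 = kg of scrap grade B.
min 0.28x1 + 0.4x2 + 0.36x3 with:
  4x1 + 19x2 + 3x3 ≥ 13   (silicon)
  10x1 + 1x2 + 2x3 ≥ 7   (chromium)
  5x1 + 1x2 + 1x3 ≥ 5   (nickel)
  x1, x2, x3 ≥ 0.
The minimum-cost mix takes nothing from scrap grade B — only return scrap, cast iron scrap. There the silicon and nickel constraints are tight.
So return scrap = 0.9011 kg, cast iron scrap = 0.4945 kg.
Hence cost = 0.28·0.9011 + 0.4·0.4945 = €0.45011.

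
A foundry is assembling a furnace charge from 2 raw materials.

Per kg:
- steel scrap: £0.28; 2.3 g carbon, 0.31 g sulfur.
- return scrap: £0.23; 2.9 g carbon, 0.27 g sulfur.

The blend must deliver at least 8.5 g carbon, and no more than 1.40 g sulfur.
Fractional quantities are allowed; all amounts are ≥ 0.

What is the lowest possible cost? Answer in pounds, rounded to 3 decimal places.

£0.674

This is a linear program. Let x1 = kg of steel scrap, x2 = kg of return scrap.
Minimize 0.28x1 + 0.23x2 with:
  2.3x1 + 2.9x2 ≥ 8.5   (carbon)
  0.31x1 + 0.27x2 ≤ 1.4   (sulfur)
  x1, x2 ≥ 0.
The cheapest feasible vertex uses only return scrap; steel scrap is not used. There the carbon constraint is tight.
So return scrap = 2.931 kg.
Cost = 0.23·2.931 = 0.67413.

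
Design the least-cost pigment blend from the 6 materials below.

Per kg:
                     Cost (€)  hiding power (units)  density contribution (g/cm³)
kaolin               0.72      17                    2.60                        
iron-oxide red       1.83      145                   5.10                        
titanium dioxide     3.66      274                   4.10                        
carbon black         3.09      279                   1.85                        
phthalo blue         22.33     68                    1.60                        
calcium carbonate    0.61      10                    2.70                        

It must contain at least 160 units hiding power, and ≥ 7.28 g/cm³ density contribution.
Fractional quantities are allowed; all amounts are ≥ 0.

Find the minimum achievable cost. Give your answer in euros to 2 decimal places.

€2.36

Let x1 = kg of kaolin, x2 = kg of iron-oxide red, x3 = kg of titanium dioxide, x4 = kg of carbon black, x5 = kg of phthalo blue, x6 = kg of calcium carbonate.
Minimise 0.72x1 + 1.83x2 + 3.66x3 + 3.09x4 + 22.33x5 + 0.61x6 subject to:
  17x1 + 145x2 + 274x3 + 279x4 + 68x5 + 10x6 ≥ 160   (hiding power)
  2.6x1 + 5.1x2 + 4.1x3 + 1.85x4 + 1.6x5 + 2.7x6 ≥ 7.28   (density contribution)
  x1, x2, x3, x4, x5, x6 ≥ 0.
The optimal basis is {iron-oxide red, calcium carbonate}; kaolin, titanium dioxide, carbon black, phthalo blue drop out. Binding constraints: hiding power and density contribution.
So iron-oxide red = 1.055 kg, calcium carbonate = 0.7037 kg.
Hence cost = 1.83·1.055 + 0.61·0.7037 = €2.3599.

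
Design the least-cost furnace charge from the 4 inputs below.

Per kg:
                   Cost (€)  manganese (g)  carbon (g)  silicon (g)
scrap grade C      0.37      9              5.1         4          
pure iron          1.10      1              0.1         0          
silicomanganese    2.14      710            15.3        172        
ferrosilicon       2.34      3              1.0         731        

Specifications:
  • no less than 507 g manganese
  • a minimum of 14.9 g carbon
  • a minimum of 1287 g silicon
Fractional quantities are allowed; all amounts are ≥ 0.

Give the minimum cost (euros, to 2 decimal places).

Let x1 = kg of scrap grade C, x2 = kg of pure iron, x3 = kg of silicomanganese, x4 = kg of ferrosilicon.
Minimise 0.37x1 + 1.1x2 + 2.14x3 + 2.34x4 s.t.:
  9x1 + 1x2 + 710x3 + 3x4 ≥ 507   (manganese)
  5.1x1 + 0.1x2 + 15.3x3 + 1x4 ≥ 14.9   (carbon)
  4x1 + 172x3 + 731x4 ≥ 1287   (silicon)
  x1, x2, x3, x4 ≥ 0.
At the optimum only scrap grade C, silicomanganese, ferrosilicon are positive (pure iron = 0). The manganese, carbon, silicon requirements are met with equality.
Optimal quantities: scrap grade C = 0.5064 kg, silicomanganese = 0.7009 kg, ferrosilicon = 1.593 kg.
Objective = 0.37·0.5064 + 2.14·0.7009 + 2.34·1.593 = 5.4149.

€5.41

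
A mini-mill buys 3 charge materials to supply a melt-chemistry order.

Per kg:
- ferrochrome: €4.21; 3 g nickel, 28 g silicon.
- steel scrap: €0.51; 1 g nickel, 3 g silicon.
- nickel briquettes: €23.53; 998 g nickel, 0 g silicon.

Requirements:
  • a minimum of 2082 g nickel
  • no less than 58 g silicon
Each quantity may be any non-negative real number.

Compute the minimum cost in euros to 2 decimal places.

€57.66

Let x1 = kg of ferrochrome, x2 = kg of steel scrap, x3 = kg of nickel briquettes.
Minimize 4.21x1 + 0.51x2 + 23.53x3 with:
  3x1 + 1x2 + 998x3 ≥ 2082   (nickel)
  28x1 + 3x2 ≥ 58   (silicon)
  x1, x2, x3 ≥ 0.
The minimum-cost mix takes nothing from steel scrap — only ferrochrome, nickel briquettes. The nickel and silicon requirements are met with equality.
Optimal quantities: ferrochrome = 2.071 kg, nickel briquettes = 2.08 kg.
Hence cost = 4.21·2.071 + 23.53·2.08 = €57.6613.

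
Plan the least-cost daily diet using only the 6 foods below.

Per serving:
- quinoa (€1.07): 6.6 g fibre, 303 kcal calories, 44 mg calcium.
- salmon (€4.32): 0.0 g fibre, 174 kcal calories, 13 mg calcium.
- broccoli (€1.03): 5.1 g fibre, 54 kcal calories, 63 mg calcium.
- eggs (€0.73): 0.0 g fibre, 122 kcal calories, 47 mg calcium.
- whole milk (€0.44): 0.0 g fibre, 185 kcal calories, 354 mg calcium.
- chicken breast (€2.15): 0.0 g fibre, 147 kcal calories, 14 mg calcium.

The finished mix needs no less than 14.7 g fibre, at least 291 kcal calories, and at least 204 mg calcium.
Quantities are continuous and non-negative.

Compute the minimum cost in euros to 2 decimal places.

Set it up as a linear program. Let x1 = servings of quinoa, x2 = servings of salmon, x3 = servings of broccoli, x4 = servings of eggs, x5 = servings of whole milk, x6 = servings of chicken breast.
Minimize 1.07x1 + 4.32x2 + 1.03x3 + 0.73x4 + 0.44x5 + 2.15x6 s.t.:
  6.6x1 + 5.1x3 ≥ 14.7   (fibre)
  303x1 + 174x2 + 54x3 + 122x4 + 185x5 + 147x6 ≥ 291   (calories)
  44x1 + 13x2 + 63x3 + 47x4 + 354x5 + 14x6 ≥ 204   (calcium)
  x1, x2, x3, x4, x5, x6 ≥ 0.
The cheapest feasible vertex uses only quinoa, whole milk; salmon, broccoli, eggs, chicken breast are not used. There the fibre and calcium constraints are tight.
That vertex is x1 = 2.227, x5 = 0.2994.
Cost = 1.07·2.227 + 0.44·0.2994 = 2.5146.

€2.51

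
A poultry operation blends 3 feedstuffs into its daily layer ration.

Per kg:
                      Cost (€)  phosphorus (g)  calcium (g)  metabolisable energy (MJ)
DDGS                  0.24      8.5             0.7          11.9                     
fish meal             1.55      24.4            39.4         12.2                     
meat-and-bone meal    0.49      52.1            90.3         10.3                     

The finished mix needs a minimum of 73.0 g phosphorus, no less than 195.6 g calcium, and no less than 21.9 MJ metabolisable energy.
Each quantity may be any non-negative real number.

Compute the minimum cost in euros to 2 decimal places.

€1.06

Set it up as a linear program. Let x1 = kg of DDGS, x2 = kg of fish meal, x3 = kg of meat-and-bone meal.
Minimize 0.24x1 + 1.55x2 + 0.49x3 with:
  8.5x1 + 24.4x2 + 52.1x3 ≥ 73   (phosphorus)
  0.7x1 + 39.4x2 + 90.3x3 ≥ 195.6   (calcium)
  11.9x1 + 12.2x2 + 10.3x3 ≥ 21.9   (metabolisable energy)
  x1, x2, x3 ≥ 0.
The cheapest feasible vertex uses only meat-and-bone meal; DDGS, fish meal are not used. Binding constraint: calcium.
Solving gives x3 = 2.166.
Total cost: 0.49·2.166 = 1.0613.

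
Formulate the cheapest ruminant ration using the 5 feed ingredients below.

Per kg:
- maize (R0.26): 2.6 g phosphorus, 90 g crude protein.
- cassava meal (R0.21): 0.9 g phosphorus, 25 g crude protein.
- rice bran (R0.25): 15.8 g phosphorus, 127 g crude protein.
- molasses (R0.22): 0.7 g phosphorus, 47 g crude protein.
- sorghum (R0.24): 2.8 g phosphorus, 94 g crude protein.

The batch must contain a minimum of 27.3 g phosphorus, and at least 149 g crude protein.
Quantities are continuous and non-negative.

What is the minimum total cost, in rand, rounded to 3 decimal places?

R0.432

Let x1 = kg of maize, x2 = kg of cassava meal, x3 = kg of rice bran, x4 = kg of molasses, x5 = kg of sorghum.
Minimise 0.26x1 + 0.21x2 + 0.25x3 + 0.22x4 + 0.24x5 subject to:
  2.6x1 + 0.9x2 + 15.8x3 + 0.7x4 + 2.8x5 ≥ 27.3   (phosphorus)
  90x1 + 25x2 + 127x3 + 47x4 + 94x5 ≥ 149   (crude protein)
  x1, x2, x3, x4, x5 ≥ 0.
The cheapest feasible vertex uses only rice bran; maize, cassava meal, molasses, sorghum are not used. The phosphorus requirement is met with equality.
So rice bran = 1.728 kg.
Objective = 0.25·1.728 = 0.43200.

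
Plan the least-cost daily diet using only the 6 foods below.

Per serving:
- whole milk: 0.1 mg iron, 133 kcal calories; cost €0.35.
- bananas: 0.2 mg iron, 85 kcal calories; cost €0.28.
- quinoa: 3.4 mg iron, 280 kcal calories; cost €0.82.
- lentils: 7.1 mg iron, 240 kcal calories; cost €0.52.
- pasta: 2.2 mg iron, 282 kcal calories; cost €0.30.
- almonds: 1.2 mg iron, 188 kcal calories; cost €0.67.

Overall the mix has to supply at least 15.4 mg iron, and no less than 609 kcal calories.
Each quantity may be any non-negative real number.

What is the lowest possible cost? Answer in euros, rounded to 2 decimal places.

This is a linear program. Let x1 = servings of whole milk, x2 = servings of bananas, x3 = servings of quinoa, x4 = servings of lentils, x5 = servings of pasta, x6 = servings of almonds.
Minimise 0.35x1 + 0.28x2 + 0.82x3 + 0.52x4 + 0.3x5 + 0.67x6 with:
  0.1x1 + 0.2x2 + 3.4x3 + 7.1x4 + 2.2x5 + 1.2x6 ≥ 15.4   (iron)
  133x1 + 85x2 + 280x3 + 240x4 + 282x5 + 188x6 ≥ 609   (calories)
  x1, x2, x3, x4, x5, x6 ≥ 0.
The optimal basis is {lentils, pasta}; whole milk, bananas, quinoa, almonds drop out. There the iron and calories constraints are tight.
So lentils = 2.037 servings, pasta = 0.4259 servings.
Hence cost = 0.52·2.037 + 0.3·0.4259 = €1.1870.

€1.19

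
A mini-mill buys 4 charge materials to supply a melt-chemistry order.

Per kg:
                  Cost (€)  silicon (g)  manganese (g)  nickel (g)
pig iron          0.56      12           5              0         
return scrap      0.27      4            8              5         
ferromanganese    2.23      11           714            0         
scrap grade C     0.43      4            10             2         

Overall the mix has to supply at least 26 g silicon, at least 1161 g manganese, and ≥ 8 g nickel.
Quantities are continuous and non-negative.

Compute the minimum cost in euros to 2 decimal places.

Let x1 = kg of pig iron, x2 = kg of return scrap, x3 = kg of ferromanganese, x4 = kg of scrap grade C.
Minimise 0.56x1 + 0.27x2 + 2.23x3 + 0.43x4 subject to:
  12x1 + 4x2 + 11x3 + 4x4 ≥ 26   (silicon)
  5x1 + 8x2 + 714x3 + 10x4 ≥ 1161   (manganese)
  5x2 + 2x4 ≥ 8   (nickel)
  x1, x2, x3, x4 ≥ 0.
At the optimum only pig iron, return scrap, ferromanganese are positive (scrap grade C = 0). Binding constraints: silicon, manganese, nickel.
So pig iron = 0.1602 kg, return scrap = 1.6 kg, ferromanganese = 1.607 kg.
Cost = 0.56·0.1602 + 0.27·1.6 + 2.23·1.607 = 4.1053.

€4.11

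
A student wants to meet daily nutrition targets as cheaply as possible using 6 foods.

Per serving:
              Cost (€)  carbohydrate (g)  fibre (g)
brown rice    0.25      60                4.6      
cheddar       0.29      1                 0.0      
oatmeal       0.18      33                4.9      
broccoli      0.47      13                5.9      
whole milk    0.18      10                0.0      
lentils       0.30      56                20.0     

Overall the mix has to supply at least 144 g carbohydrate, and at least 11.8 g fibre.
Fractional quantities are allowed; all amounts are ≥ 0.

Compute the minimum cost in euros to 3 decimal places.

Let x1 = servings of brown rice, x2 = servings of cheddar, x3 = servings of oatmeal, x4 = servings of broccoli, x5 = servings of whole milk, x6 = servings of lentils.
min 0.25x1 + 0.29x2 + 0.18x3 + 0.47x4 + 0.18x5 + 0.3x6 s.t.:
  60x1 + 1x2 + 33x3 + 13x4 + 10x5 + 56x6 ≥ 144   (carbohydrate)
  4.6x1 + 4.9x3 + 5.9x4 + 20x6 ≥ 11.8   (fibre)
  x1, x2, x3, x4, x5, x6 ≥ 0.
The cheapest feasible vertex uses only brown rice, lentils; cheddar, oatmeal, broccoli, whole milk are not used. There the carbohydrate and fibre constraints are tight.
So brown rice = 2.355 servings, lentils = 0.04839 servings.
Cost = 0.25·2.355 + 0.3·0.04839 = 0.60327.

€0.603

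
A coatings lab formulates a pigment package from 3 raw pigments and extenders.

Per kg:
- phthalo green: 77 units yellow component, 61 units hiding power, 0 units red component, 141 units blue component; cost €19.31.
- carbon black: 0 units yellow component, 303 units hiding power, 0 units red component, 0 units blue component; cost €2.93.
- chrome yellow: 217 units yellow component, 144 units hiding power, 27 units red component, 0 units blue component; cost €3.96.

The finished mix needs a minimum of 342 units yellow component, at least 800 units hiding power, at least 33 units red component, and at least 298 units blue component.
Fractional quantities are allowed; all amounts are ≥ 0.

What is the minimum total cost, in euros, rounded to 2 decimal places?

€50.44

Let x1 = kg of phthalo green, x2 = kg of carbon black, x3 = kg of chrome yellow.
Minimise 19.31x1 + 2.93x2 + 3.96x3 with:
  77x1 + 217x3 ≥ 342   (yellow component)
  61x1 + 303x2 + 144x3 ≥ 800   (hiding power)
  27x3 ≥ 33   (red component)
  141x1 ≥ 298   (blue component)
  x1, x2, x3 ≥ 0.
The optimal mix uses every input. Binding constraints: hiding power, red component, blue component.
That vertex is x1 = 2.1135, x2 = 1.6339, x3 = 1.2222.
Cost = 19.31·2.1135 + 2.93·1.6339 + 3.96·1.2222 = 50.4389.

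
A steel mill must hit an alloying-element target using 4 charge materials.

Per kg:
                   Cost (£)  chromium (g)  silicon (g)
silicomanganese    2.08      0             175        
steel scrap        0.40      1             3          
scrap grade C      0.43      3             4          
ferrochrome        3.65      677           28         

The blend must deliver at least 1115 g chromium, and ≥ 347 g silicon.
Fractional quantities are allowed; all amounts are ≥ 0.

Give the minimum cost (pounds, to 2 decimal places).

£9.59

Let x1 = kg of silicomanganese, x2 = kg of steel scrap, x3 = kg of scrap grade C, x4 = kg of ferrochrome.
Minimize 2.08x1 + 0.4x2 + 0.43x3 + 3.65x4 s.t.:
  1x2 + 3x3 + 677x4 ≥ 1115   (chromium)
  175x1 + 3x2 + 4x3 + 28x4 ≥ 347   (silicon)
  x1, x2, x3, x4 ≥ 0.
At the optimum only silicomanganese, ferrochrome are positive (steel scrap, scrap grade C = 0). There the chromium and silicon constraints are tight.
Solving gives x1 = 1.719, x4 = 1.647.
Total cost: 2.08·1.719 + 3.65·1.647 = 9.5871.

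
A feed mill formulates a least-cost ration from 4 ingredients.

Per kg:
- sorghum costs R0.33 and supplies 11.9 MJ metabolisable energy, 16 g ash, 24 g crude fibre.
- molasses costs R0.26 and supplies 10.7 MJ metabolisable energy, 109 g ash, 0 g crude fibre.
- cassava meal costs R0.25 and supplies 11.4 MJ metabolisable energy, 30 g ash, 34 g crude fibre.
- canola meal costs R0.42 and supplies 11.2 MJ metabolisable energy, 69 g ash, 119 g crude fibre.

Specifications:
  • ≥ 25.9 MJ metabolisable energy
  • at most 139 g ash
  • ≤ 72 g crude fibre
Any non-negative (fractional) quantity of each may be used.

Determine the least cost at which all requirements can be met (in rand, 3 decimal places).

Treat it as an LP. Let x1 = kg of sorghum, x2 = kg of molasses, x3 = kg of cassava meal, x4 = kg of canola meal.
Minimize 0.33x1 + 0.26x2 + 0.25x3 + 0.42x4 subject to:
  11.9x1 + 10.7x2 + 11.4x3 + 11.2x4 ≥ 25.9   (metabolisable energy)
  16x1 + 109x2 + 30x3 + 69x4 ≤ 139   (ash)
  24x1 + 34x3 + 119x4 ≤ 72   (crude fibre)
  x1, x2, x3, x4 ≥ 0.
The cheapest feasible vertex uses only molasses, cassava meal; sorghum, canola meal are not used. Binding constraints: metabolisable energy and crude fibre.
So molasses = 0.1644 kg, cassava meal = 2.118 kg.
Objective = 0.26·0.1644 + 0.25·2.118 = 0.57224.

R0.572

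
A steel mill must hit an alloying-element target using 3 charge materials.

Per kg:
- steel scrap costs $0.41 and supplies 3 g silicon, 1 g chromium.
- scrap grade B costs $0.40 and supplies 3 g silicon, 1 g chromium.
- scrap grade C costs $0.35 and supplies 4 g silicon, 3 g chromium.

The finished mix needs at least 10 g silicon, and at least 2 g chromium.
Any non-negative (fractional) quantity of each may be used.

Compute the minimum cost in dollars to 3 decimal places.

$0.875

This is a linear program. Let x1 = kg of steel scrap, x2 = kg of scrap grade B, x3 = kg of scrap grade C.
Minimize 0.41x1 + 0.4x2 + 0.35x3 with:
  3x1 + 3x2 + 4x3 ≥ 10   (silicon)
  1x1 + 1x2 + 3x3 ≥ 2   (chromium)
  x1, x2, x3 ≥ 0.
The cheapest feasible vertex uses only scrap grade C; steel scrap, scrap grade B are not used. Binding constraint: silicon.
That vertex is x3 = 2.5.
Cost = 0.35·2.5 = 0.87500.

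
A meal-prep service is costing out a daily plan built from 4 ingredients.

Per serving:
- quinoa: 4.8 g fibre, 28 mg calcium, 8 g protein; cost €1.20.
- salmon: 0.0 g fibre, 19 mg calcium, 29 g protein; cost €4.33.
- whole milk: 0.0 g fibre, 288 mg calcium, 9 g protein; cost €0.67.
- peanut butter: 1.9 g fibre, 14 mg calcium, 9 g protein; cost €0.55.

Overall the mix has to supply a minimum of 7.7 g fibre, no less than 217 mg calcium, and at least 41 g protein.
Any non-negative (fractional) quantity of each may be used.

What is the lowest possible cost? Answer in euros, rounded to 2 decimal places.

Let x1 = servings of quinoa, x2 = servings of salmon, x3 = servings of whole milk, x4 = servings of peanut butter.
min 1.2x1 + 4.33x2 + 0.67x3 + 0.55x4 s.t.:
  4.8x1 + 1.9x4 ≥ 7.7   (fibre)
  28x1 + 19x2 + 288x3 + 14x4 ≥ 217   (calcium)
  8x1 + 29x2 + 9x3 + 9x4 ≥ 41   (protein)
  x1, x2, x3, x4 ≥ 0.
At the optimum only quinoa, whole milk, peanut butter are positive (salmon = 0). Binding constraints: fibre, calcium, protein.
So quinoa = 0.03322 servings, whole milk = 0.5573 servings, peanut butter = 3.969 servings.
Total cost: 1.2·0.03322 + 0.67·0.5573 + 0.55·3.969 = 2.5962.

€2.60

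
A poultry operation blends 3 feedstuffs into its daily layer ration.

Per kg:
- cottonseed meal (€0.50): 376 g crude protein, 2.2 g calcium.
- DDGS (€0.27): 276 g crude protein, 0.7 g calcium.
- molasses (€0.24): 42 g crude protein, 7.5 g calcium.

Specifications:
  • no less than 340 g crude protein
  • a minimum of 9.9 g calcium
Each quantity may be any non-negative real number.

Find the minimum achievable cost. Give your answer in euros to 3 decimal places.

€0.576

Set it up as a linear program. Let x1 = kg of cottonseed meal, x2 = kg of DDGS, x3 = kg of molasses.
min 0.5x1 + 0.27x2 + 0.24x3 with:
  376x1 + 276x2 + 42x3 ≥ 340   (crude protein)
  2.2x1 + 0.7x2 + 7.5x3 ≥ 9.9   (calcium)
  x1, x2, x3 ≥ 0.
The optimal basis is {DDGS, molasses}; cottonseed meal drops out. There the crude protein and calcium constraints are tight.
So DDGS = 1.046 kg, molasses = 1.222 kg.
Cost = 0.27·1.046 + 0.24·1.222 = 0.57570.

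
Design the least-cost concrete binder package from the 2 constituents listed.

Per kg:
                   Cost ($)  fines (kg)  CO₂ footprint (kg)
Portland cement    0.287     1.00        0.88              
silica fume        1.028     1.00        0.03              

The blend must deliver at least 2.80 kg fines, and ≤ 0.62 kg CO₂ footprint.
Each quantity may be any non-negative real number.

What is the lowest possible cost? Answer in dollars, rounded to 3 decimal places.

Treat it as an LP. Let x1 = kg of Portland cement, x2 = kg of silica fume.
Minimize 0.287x1 + 1.028x2 subject to:
  1x1 + 1x2 ≥ 2.8   (fines)
  0.88x1 + 0.03x2 ≤ 0.62   (CO₂ footprint)
  x1, x2 ≥ 0.
Both inputs are positive at the optimum. Binding constraints: fines and CO₂ footprint.
That vertex is x1 = 0.6306, x2 = 2.169.
Hence cost = 0.287·0.6306 + 1.028·2.169 = $2.41071.

$2.411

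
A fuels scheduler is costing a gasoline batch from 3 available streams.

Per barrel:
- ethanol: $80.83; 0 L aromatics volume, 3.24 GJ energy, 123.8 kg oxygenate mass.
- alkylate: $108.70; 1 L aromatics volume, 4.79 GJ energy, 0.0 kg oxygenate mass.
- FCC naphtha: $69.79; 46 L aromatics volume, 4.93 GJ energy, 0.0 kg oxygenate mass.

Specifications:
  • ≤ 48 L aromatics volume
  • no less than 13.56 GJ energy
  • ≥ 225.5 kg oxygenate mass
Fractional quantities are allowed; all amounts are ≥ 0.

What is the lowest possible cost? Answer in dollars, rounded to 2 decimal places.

$277.60

Set it up as a linear program. Let x1 = barrels of ethanol, x2 = barrels of alkylate, x3 = barrels of FCC naphtha.
min 80.83x1 + 108.7x2 + 69.79x3 subject to:
  1x2 + 46x3 ≤ 48   (aromatics volume)
  3.24x1 + 4.79x2 + 4.93x3 ≥ 13.56   (energy)
  123.8x1 ≥ 225.5   (oxygenate mass)
  x1, x2, x3 ≥ 0.
All 3 inputs are positive at the optimum. Binding constraints: aromatics volume, energy, oxygenate mass.
Solving gives x1 = 1.8215, x2 = 0.53686, x3 = 1.0318.
Objective = 80.83·1.8215 + 108.7·0.53686 + 69.79·1.0318 = 277.5978.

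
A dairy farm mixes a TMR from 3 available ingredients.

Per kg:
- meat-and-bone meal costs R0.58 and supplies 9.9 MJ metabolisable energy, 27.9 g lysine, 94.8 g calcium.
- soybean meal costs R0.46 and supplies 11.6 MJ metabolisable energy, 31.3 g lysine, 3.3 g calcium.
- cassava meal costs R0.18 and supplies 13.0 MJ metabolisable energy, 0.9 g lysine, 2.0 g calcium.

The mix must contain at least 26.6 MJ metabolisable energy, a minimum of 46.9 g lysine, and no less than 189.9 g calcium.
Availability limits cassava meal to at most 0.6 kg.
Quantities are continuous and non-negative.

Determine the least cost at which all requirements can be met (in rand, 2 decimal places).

Set it up as a linear program. Let x1 = kg of meat-and-bone meal, x2 = kg of soybean meal, x3 = kg of cassava meal.
Minimise 0.58x1 + 0.46x2 + 0.18x3 with:
  9.9x1 + 11.6x2 + 13x3 ≥ 26.6   (metabolisable energy)
  27.9x1 + 31.3x2 + 0.9x3 ≥ 46.9   (lysine)
  94.8x1 + 3.3x2 + 2x3 ≥ 189.9   (calcium)
  x3 ≤ 0.6
  x1, x2, x3 ≥ 0.
At the optimum only meat-and-bone meal, cassava meal are positive (soybean meal = 0). There the metabolisable energy and calcium constraints are tight.
So meat-and-bone meal = 1.992 kg, cassava meal = 0.5292 kg.
Objective = 0.58·1.992 + 0.18·0.5292 = 1.2506.

R1.25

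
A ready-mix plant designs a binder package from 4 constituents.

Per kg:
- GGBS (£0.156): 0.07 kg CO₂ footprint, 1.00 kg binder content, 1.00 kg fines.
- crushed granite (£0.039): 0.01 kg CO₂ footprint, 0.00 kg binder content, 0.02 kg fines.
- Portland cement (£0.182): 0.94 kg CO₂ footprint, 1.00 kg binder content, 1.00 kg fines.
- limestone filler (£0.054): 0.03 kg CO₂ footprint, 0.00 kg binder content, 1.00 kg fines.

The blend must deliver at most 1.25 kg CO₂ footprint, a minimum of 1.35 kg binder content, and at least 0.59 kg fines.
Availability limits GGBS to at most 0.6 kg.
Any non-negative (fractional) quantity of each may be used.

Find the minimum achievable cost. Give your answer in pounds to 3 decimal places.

£0.230

Treat it as an LP. Let x1 = kg of GGBS, x2 = kg of crushed granite, x3 = kg of Portland cement, x4 = kg of limestone filler.
min 0.156x1 + 0.039x2 + 0.182x3 + 0.054x4 s.t.:
  0.07x1 + 0.01x2 + 0.94x3 + 0.03x4 ≤ 1.25   (CO₂ footprint)
  1x1 + 1x3 ≥ 1.35   (binder content)
  1x1 + 0.02x2 + 1x3 + 1x4 ≥ 0.59   (fines)
  x1 ≤ 0.6
  x1, x2, x3, x4 ≥ 0.
The cheapest feasible vertex uses only GGBS, Portland cement; crushed granite, limestone filler are not used. Binding constraints: binder content and the GGBS cap.
Solving gives x1 = 0.6, x3 = 0.75.
Total cost: 0.156·0.6 + 0.182·0.75 = 0.23010.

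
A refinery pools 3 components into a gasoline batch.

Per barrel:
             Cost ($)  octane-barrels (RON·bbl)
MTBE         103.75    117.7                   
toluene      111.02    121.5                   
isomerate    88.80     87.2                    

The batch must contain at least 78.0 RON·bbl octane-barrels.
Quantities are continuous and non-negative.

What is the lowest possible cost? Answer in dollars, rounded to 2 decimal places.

$68.76

Let x1 = barrels of MTBE, x2 = barrels of toluene, x3 = barrels of isomerate.
min 103.75x1 + 111.02x2 + 88.8x3 subject to:
  117.7x1 + 121.5x2 + 87.2x3 ≥ 78   (octane-barrels)
  x1, x2, x3 ≥ 0.
At the optimum only MTBE is positive (toluene, isomerate = 0). Binding constraint: octane-barrels.
Optimal quantities: MTBE = 0.6627 barrels.
Cost = 103.75·0.6627 = 68.7551.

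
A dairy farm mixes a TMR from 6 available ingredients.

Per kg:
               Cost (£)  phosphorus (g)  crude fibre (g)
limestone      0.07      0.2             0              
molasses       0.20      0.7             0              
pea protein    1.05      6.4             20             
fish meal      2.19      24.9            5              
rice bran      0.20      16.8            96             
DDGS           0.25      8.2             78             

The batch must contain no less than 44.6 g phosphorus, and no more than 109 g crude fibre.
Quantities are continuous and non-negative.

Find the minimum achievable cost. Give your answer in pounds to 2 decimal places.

Treat it as an LP. Let x1 = kg of limestone, x2 = kg of molasses, x3 = kg of pea protein, x4 = kg of fish meal, x5 = kg of rice bran, x6 = kg of DDGS.
Minimize 0.07x1 + 0.2x2 + 1.05x3 + 2.19x4 + 0.2x5 + 0.25x6 subject to:
  0.2x1 + 0.7x2 + 6.4x3 + 24.9x4 + 16.8x5 + 8.2x6 ≥ 44.6   (phosphorus)
  20x3 + 5x4 + 96x5 + 78x6 ≤ 109   (crude fibre)
  x1, x2, x3, x4, x5, x6 ≥ 0.
The cheapest feasible vertex uses only fish meal, rice bran; limestone, molasses, pea protein, DDGS are not used. Binding constraints: phosphorus and crude fibre.
So fish meal = 1.062 kg, rice bran = 1.08 kg.
Total cost: 2.19·1.062 + 0.2·1.08 = 2.5418.

£2.54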